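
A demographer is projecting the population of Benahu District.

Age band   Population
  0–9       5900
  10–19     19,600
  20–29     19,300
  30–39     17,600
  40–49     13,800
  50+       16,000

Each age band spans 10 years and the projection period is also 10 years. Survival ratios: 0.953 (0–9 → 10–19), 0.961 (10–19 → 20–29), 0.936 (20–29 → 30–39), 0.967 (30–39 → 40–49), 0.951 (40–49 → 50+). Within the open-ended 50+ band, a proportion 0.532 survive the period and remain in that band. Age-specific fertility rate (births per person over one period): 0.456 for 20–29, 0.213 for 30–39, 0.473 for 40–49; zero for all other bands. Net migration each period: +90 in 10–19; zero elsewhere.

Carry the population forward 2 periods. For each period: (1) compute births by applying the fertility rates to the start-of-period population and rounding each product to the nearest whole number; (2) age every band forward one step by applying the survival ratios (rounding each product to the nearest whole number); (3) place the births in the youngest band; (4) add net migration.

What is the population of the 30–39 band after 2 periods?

17630

Numbering the bands 1..6 from youngest to oldest:
Period 1.
Births: 19300 × 0.456 = 8801 ; 17600 × 0.213 = 3749 ; 13800 × 0.473 = 6527 → total 19077
Band 2: 5900 × 0.953 = 5623
Band 3: 19600 × 0.961 = 18836
Band 4: 19300 × 0.936 = 18065
Band 5: 17600 × 0.967 = 17019
Band 6: 13800 × 0.951 + 16000 × 0.532 = 13124 + 8512 = 21636
Net migration: Band 2 + 90 → 5713
End of period: [19077, 5713, 18836, 18065, 17019, 21636]
Period 2.
Births: 18836 × 0.456 = 8589 ; 18065 × 0.213 = 3848 ; 17019 × 0.473 = 8050 → total 20487
Band 2: 19077 × 0.953 = 18180
Band 3: 5713 × 0.961 = 5490
Band 4: 18836 × 0.936 = 17630
Band 5: 18065 × 0.967 = 17469
Band 6: 17019 × 0.951 + 21636 × 0.532 = 16185 + 11510 = 27695
Net migration: Band 2 + 90 → 18270
End of period: [20487, 18270, 5490, 17630, 17469, 27695]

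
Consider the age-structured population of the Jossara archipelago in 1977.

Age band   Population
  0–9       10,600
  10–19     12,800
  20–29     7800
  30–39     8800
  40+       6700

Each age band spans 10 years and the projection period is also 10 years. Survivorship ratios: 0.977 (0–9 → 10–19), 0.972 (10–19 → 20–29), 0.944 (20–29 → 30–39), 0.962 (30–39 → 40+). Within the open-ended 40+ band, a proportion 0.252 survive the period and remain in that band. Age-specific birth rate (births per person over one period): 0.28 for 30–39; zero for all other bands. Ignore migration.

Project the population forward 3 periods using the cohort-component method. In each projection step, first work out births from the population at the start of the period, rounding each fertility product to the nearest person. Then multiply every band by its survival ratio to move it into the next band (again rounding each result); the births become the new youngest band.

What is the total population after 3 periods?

Call the groups 1 to 5, youngest first.
— Period 1 —
Births: 8800 × 0.28 = 2464
Group 2: 10600 × 0.977 = 10356
Group 3: 12800 × 0.972 = 12442
Group 4: 7800 × 0.944 = 7363
Group 5: 8800 × 0.962 + 6700 × 0.252 = 8466 + 1688 = 10154
Giving 2464 / 10356 / 12442 / 7363 / 10154.
— Period 2 —
Births: 7363 × 0.28 = 2062
Group 2: 2464 × 0.977 = 2407
Group 3: 10356 × 0.972 = 10066
Group 4: 12442 × 0.944 = 11745
Group 5: 7363 × 0.962 + 10154 × 0.252 = 7083 + 2559 = 9642
Giving 2062 / 2407 / 10066 / 11745 / 9642.
— Period 3 —
Births: 11745 × 0.28 = 3289
Group 2: 2062 × 0.977 = 2015
Group 3: 2407 × 0.972 = 2340
Group 4: 10066 × 0.944 = 9502
Group 5: 11745 × 0.962 + 9642 × 0.252 = 11299 + 2430 = 13729
Giving 3289 / 2015 / 2340 / 9502 / 13729.
Total after period 3: 3289 + 2015 + 2340 + 9502 + 13729 = 30875

30875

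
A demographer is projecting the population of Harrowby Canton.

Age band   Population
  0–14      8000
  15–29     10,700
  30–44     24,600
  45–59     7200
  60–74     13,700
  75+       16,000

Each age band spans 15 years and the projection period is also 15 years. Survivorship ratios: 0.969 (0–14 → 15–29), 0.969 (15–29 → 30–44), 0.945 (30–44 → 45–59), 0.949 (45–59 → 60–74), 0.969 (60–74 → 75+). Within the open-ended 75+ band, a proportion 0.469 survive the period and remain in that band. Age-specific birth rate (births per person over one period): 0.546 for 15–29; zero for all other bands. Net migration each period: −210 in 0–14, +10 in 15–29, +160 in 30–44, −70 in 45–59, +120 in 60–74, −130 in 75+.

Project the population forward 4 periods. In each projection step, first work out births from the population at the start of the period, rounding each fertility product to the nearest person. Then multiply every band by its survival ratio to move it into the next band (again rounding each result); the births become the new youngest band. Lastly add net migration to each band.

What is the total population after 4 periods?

[period 1]
Births: 10700 × 0.546 = 5842
15–29: 8000 × 0.969 = 7752
30–44: 10700 × 0.969 = 10368
45–59: 24600 × 0.945 = 23247
60–74: 7200 × 0.949 = 6833
75+: 13700 × 0.969 + 16000 × 0.469 = 13275 + 7504 = 20779
Net migration: 0–14 − 210 → 5632; 15–29 + 10 → 7762; 30–44 + 160 → 10528; 45–59 − 70 → 23177; 60–74 + 120 → 6953; 75+ − 130 → 20649
→ [5632, 7762, 10528, 23177, 6953, 20649]
[period 2]
Births: 7762 × 0.546 = 4238
15–29: 5632 × 0.969 = 5457
30–44: 7762 × 0.969 = 7521
45–59: 10528 × 0.945 = 9949
60–74: 23177 × 0.949 = 21995
75+: 6953 × 0.969 + 20649 × 0.469 = 6737 + 9684 = 16421
Net migration: 0–14 − 210 → 4028; 15–29 + 10 → 5467; 30–44 + 160 → 7681; 45–59 − 70 → 9879; 60–74 + 120 → 22115; 75+ − 130 → 16291
→ [4028, 5467, 7681, 9879, 22115, 16291]
[period 3]
Births: 5467 × 0.546 = 2985
15–29: 4028 × 0.969 = 3903
30–44: 5467 × 0.969 = 5298
45–59: 7681 × 0.945 = 7259
60–74: 9879 × 0.949 = 9375
75+: 22115 × 0.969 + 16291 × 0.469 = 21429 + 7640 = 29069
Net migration: 0–14 − 210 → 2775; 15–29 + 10 → 3913; 30–44 + 160 → 5458; 45–59 − 70 → 7189; 60–74 + 120 → 9495; 75+ − 130 → 28939
→ [2775, 3913, 5458, 7189, 9495, 28939]
[period 4]
Births: 3913 × 0.546 = 2136
15–29: 2775 × 0.969 = 2689
30–44: 3913 × 0.969 = 3792
45–59: 5458 × 0.945 = 5158
60–74: 7189 × 0.949 = 6822
75+: 9495 × 0.969 + 28939 × 0.469 = 9201 + 13572 = 22773
Net migration: 0–14 − 210 → 1926; 15–29 + 10 → 2699; 30–44 + 160 → 3952; 45–59 − 70 → 5088; 60–74 + 120 → 6942; 75+ − 130 → 22643
→ [1926, 2699, 3952, 5088, 6942, 22643]
Total after period 4: 1926 + 2699 + 3952 + 5088 + 6942 + 22643 = 43250

43250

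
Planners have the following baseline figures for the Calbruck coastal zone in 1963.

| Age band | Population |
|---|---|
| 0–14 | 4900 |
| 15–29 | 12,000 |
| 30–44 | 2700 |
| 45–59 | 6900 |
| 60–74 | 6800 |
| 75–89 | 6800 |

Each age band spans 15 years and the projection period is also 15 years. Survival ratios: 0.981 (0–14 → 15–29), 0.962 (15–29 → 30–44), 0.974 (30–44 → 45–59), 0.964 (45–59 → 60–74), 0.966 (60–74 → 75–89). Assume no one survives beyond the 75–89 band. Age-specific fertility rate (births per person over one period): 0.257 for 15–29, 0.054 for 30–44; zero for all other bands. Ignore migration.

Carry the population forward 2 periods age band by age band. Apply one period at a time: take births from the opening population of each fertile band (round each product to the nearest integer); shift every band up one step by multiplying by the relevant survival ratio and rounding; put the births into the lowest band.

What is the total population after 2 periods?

After projecting period 1:
Births: 12000 * 0.257 = 3084, 2700 * 0.054 = 146 → total 3230
15–29: 4900 * 0.981 = 4807
30–44: 12000 * 0.962 = 11544
45–59: 2700 * 0.974 = 2630
60–74: 6900 * 0.964 = 6652
75–89: 6800 * 0.966 = 6569
Population now: 0–14=3230, 15–29=4807, 30–44=11544, 45–59=2630, 60–74=6652, 75–89=6569
After projecting period 2:
Births: 4807 * 0.257 = 1235, 11544 * 0.054 = 623 → total 1858
15–29: 3230 * 0.981 = 3169
30–44: 4807 * 0.962 = 4624
45–59: 11544 * 0.974 = 11244
60–74: 2630 * 0.964 = 2535
75–89: 6652 * 0.966 = 6426
Population now: 0–14=1858, 15–29=3169, 30–44=4624, 45–59=11244, 60–74=2535, 75–89=6426
Total after period 2: 1858 + 3169 + 4624 + 11244 + 2535 + 6426 = 29856

29856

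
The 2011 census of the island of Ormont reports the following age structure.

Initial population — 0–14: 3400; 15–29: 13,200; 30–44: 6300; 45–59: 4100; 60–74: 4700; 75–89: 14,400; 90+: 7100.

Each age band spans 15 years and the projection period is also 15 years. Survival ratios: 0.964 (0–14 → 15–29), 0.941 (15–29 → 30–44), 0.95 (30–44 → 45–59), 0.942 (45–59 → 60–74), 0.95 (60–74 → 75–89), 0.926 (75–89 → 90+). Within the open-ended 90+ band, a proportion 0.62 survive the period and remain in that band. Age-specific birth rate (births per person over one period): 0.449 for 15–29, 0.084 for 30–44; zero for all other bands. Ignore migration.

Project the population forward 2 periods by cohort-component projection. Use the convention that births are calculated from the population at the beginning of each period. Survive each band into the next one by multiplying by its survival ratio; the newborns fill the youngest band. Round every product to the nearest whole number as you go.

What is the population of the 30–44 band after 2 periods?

After projecting period 1:
Births: 13200 * 0.449 = 5927 ; 6300 * 0.084 = 529 → 6456
15–29: 3400 * 0.964 = 3278
30–44: 13200 * 0.941 = 12421
45–59: 6300 * 0.95 = 5985
60–74: 4100 * 0.942 = 3862
75–89: 4700 * 0.95 = 4465
90+: 14400 * 0.926 + 7100 * 0.62 = 13334 + 4402 = 17736
→ [6456, 3278, 12421, 5985, 3862, 4465, 17736]
After projecting period 2:
Births: 3278 * 0.449 = 1472 ; 12421 * 0.084 = 1043 → 2515
15–29: 6456 * 0.964 = 6224
30–44: 3278 * 0.941 = 3085
45–59: 12421 * 0.95 = 11800
60–74: 5985 * 0.942 = 5638
75–89: 3862 * 0.95 = 3669
90+: 4465 * 0.926 + 17736 * 0.62 = 4135 + 10996 = 15131
→ [2515, 6224, 3085, 11800, 5638, 3669, 15131]

3085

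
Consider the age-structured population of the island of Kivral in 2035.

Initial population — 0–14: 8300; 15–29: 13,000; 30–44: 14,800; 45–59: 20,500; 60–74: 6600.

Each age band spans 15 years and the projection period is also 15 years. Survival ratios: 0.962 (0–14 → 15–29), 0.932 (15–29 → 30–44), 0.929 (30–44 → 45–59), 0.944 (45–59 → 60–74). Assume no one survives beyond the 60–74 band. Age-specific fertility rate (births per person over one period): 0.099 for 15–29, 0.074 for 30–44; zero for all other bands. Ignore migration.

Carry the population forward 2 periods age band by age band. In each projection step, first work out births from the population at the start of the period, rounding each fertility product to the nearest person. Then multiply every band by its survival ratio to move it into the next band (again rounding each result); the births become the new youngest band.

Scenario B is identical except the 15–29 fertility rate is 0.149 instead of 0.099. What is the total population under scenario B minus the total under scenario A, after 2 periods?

1025

After projecting period 1:
Births: 13000 * 0.099 = 1287  |  14800 * 0.074 = 1095 → total 2382
15–29: 8300 * 0.962 = 7985
30–44: 13000 * 0.932 = 12116
45–59: 14800 * 0.929 = 13749
60–74: 20500 * 0.944 = 19352
Giving 2382 / 7985 / 12116 / 13749 / 19352.
After projecting period 2:
Births: 7985 * 0.099 = 791  |  12116 * 0.074 = 897 → total 1688
15–29: 2382 * 0.962 = 2291
30–44: 7985 * 0.932 = 7442
45–59: 12116 * 0.929 = 11256
60–74: 13749 * 0.944 = 12979
Giving 1688 / 2291 / 7442 / 11256 / 12979.
Scenario A total after 2 periods: 35656
Scenario B projection —
After projecting period 1:
Births: 13000 * 0.149 = 1937  |  14800 * 0.074 = 1095 → total 3032
15–29: 8300 * 0.962 = 7985
30–44: 13000 * 0.932 = 12116
45–59: 14800 * 0.929 = 13749
60–74: 20500 * 0.944 = 19352
Giving 3032 / 7985 / 12116 / 13749 / 19352.
After projecting period 2:
Births: 7985 * 0.149 = 1190  |  12116 * 0.074 = 897 → total 2087
15–29: 3032 * 0.962 = 2917
30–44: 7985 * 0.932 = 7442
45–59: 12116 * 0.929 = 11256
60–74: 13749 * 0.944 = 12979
Giving 2087 / 2917 / 7442 / 11256 / 12979.
Scenario B total after 2 periods: 36681
Difference B − A = 36681 − 35656 = 1025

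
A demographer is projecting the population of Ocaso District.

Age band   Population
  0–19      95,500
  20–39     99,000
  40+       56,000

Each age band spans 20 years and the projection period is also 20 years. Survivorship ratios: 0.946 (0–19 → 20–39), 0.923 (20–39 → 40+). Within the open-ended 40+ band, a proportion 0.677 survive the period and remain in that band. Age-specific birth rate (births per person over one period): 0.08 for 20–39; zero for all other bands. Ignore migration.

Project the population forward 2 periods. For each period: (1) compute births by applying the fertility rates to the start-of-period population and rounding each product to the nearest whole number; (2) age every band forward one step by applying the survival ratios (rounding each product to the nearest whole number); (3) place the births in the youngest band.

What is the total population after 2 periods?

[period 1]
Births: 99000 * 0.08 = 7920
20–39: 95500 * 0.946 = 90343
40+: 99000 * 0.923 + 56000 * 0.677 = 91377 + 37912 = 129289
End of period: [7920, 90343, 129289]
[period 2]
Births: 90343 * 0.08 = 7227
20–39: 7920 * 0.946 = 7492
40+: 90343 * 0.923 + 129289 * 0.677 = 83387 + 87529 = 170916
End of period: [7227, 7492, 170916]
Total after period 2: 7227 + 7492 + 170916 = 185635

185635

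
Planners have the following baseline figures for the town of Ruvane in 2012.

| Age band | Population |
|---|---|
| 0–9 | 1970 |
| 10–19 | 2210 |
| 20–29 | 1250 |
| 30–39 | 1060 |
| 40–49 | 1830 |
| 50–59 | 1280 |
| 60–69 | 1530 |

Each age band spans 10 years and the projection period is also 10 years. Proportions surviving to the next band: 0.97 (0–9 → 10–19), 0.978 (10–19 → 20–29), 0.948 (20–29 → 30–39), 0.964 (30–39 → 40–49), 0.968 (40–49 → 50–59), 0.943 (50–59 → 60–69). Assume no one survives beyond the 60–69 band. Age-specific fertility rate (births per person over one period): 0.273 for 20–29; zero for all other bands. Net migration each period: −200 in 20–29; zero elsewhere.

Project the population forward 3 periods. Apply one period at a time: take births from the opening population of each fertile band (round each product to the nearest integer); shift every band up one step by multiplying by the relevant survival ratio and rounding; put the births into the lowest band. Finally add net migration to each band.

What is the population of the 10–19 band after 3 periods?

Let band 1 be 0–9 through band 7 = 60–69.
After projecting period 1:
Births: 1250 × 0.273 = 341
Band 2: 1970 × 0.97 = 1911
Band 3: 2210 × 0.978 = 2161
Band 4: 1250 × 0.948 = 1185
Band 5: 1060 × 0.964 = 1022
Band 6: 1830 × 0.968 = 1771
Band 7: 1280 × 0.943 = 1207
Net migration: Band 3 − 200 → 1961
Giving 341 / 1911 / 1961 / 1185 / 1022 / 1771 / 1207.
After projecting period 2:
Births: 1961 × 0.273 = 535
Band 2: 341 × 0.97 = 331
Band 3: 1911 × 0.978 = 1869
Band 4: 1961 × 0.948 = 1859
Band 5: 1185 × 0.964 = 1142
Band 6: 1022 × 0.968 = 989
Band 7: 1771 × 0.943 = 1670
Net migration: Band 3 − 200 → 1669
Giving 535 / 331 / 1669 / 1859 / 1142 / 989 / 1670.
After projecting period 3:
Births: 1669 × 0.273 = 456
Band 2: 535 × 0.97 = 519
Band 3: 331 × 0.978 = 324
Band 4: 1669 × 0.948 = 1582
Band 5: 1859 × 0.964 = 1792
Band 6: 1142 × 0.968 = 1105
Band 7: 989 × 0.943 = 933
Net migration: Band 3 − 200 → 124
Giving 456 / 519 / 124 / 1582 / 1792 / 1105 / 933.

519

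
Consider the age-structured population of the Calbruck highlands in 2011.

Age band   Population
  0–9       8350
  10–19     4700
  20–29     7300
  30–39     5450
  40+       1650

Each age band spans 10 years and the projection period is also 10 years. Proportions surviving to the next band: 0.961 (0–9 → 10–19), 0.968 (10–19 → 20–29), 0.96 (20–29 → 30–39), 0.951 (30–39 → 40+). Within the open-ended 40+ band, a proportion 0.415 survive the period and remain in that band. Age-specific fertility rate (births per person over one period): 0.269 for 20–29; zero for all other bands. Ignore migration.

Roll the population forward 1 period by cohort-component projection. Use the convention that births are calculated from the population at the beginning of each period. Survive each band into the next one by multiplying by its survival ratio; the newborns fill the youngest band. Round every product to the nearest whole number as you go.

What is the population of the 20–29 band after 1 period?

4550

Period 1.
Births: 7300 × 0.269 = 1964
10–19: 8350 × 0.961 = 8024
20–29: 4700 × 0.968 = 4550
30–39: 7300 × 0.96 = 7008
40+: 5450 × 0.951 + 1650 × 0.415 = 5183 + 685 = 5868
Population now: 0–9=1964, 10–19=8024, 20–29=4550, 30–39=7008, 40+=5868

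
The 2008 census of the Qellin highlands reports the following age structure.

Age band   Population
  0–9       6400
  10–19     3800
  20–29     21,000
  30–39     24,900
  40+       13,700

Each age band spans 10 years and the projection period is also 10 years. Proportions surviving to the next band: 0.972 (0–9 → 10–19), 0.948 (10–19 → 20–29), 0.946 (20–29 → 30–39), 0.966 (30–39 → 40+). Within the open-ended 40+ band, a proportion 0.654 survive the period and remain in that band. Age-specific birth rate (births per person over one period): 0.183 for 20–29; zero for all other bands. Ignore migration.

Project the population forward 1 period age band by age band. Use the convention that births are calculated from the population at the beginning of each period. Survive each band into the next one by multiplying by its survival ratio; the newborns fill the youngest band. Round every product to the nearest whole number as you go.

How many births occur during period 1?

3843

Numbering the groups 1..5 from youngest to oldest:
After projecting period 1:
Births: 21000 * 0.183 = 3843
Group 2: 6400 * 0.972 = 6221
Group 3: 3800 * 0.948 = 3602
Group 4: 21000 * 0.946 = 19866
Group 5: 24900 * 0.966 + 13700 * 0.654 = 24053 + 8960 = 33013
→ [3843, 6221, 3602, 19866, 33013]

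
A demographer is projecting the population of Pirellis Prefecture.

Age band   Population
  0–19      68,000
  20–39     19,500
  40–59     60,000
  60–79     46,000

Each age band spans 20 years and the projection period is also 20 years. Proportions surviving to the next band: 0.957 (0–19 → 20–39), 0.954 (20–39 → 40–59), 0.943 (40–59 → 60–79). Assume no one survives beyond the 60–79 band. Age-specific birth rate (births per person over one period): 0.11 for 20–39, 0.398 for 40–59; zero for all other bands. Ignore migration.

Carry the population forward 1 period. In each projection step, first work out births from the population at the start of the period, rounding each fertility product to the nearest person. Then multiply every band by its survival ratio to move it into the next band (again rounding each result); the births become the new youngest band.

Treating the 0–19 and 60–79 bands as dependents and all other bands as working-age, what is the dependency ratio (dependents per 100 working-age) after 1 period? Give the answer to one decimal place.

Let band 1 be 0–19 through band 4 = 60–79.
Period 1:
Births: 19500 × 0.11 = 2145 ; 60000 × 0.398 = 23880 ⇒ total 26025
Band 2: 68000 × 0.957 = 65076
Band 3: 19500 × 0.954 = 18603
Band 4: 60000 × 0.943 = 56580
End of period: [26025, 65076, 18603, 56580]
Dependents (band 0–19 + band 60–79) = 26025 + 56580 = 82605; working-age = 83679; ratio = 82605/83679 × 100 = 98.7

98.7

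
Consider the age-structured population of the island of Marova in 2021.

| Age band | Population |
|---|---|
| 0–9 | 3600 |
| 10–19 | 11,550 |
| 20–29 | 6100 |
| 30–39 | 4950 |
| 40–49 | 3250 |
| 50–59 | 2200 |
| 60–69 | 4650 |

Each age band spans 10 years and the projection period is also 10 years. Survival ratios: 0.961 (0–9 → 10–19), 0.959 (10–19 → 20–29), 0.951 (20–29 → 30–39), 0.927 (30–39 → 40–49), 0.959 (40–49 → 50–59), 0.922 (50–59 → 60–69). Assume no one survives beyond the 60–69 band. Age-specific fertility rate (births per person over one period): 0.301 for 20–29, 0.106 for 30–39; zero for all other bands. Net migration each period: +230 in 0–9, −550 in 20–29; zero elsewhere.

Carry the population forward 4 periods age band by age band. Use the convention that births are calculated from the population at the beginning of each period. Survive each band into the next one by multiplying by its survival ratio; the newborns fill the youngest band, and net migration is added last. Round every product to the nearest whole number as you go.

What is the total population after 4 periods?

(Groups numbered youngest = 1 to oldest = 7.)
— Period 1 —
Births: 6100 * 0.301 = 1836 ; 4950 * 0.106 = 525 — total 2361
Group 2: 3600 * 0.961 = 3460
Group 3: 11550 * 0.959 = 11076
Group 4: 6100 * 0.951 = 5801
Group 5: 4950 * 0.927 = 4589
Group 6: 3250 * 0.959 = 3117
Group 7: 2200 * 0.922 = 2028
Net migration: Group 1 + 230 → 2591; Group 3 − 550 → 10526
→ [2591, 3460, 10526, 5801, 4589, 3117, 2028]
— Period 2 —
Births: 10526 * 0.301 = 3168 ; 5801 * 0.106 = 615 — total 3783
Group 2: 2591 * 0.961 = 2490
Group 3: 3460 * 0.959 = 3318
Group 4: 10526 * 0.951 = 10010
Group 5: 5801 * 0.927 = 5378
Group 6: 4589 * 0.959 = 4401
Group 7: 3117 * 0.922 = 2874
Net migration: Group 1 + 230 → 4013; Group 3 − 550 → 2768
→ [4013, 2490, 2768, 10010, 5378, 4401, 2874]
— Period 3 —
Births: 2768 * 0.301 = 833 ; 10010 * 0.106 = 1061 — total 1894
Group 2: 4013 * 0.961 = 3856
Group 3: 2490 * 0.959 = 2388
Group 4: 2768 * 0.951 = 2632
Group 5: 10010 * 0.927 = 9279
Group 6: 5378 * 0.959 = 5158
Group 7: 4401 * 0.922 = 4058
Net migration: Group 1 + 230 → 2124; Group 3 − 550 → 1838
→ [2124, 3856, 1838, 2632, 9279, 5158, 4058]
— Period 4 —
Births: 1838 * 0.301 = 553 ; 2632 * 0.106 = 279 — total 832
Group 2: 2124 * 0.961 = 2041
Group 3: 3856 * 0.959 = 3698
Group 4: 1838 * 0.951 = 1748
Group 5: 2632 * 0.927 = 2440
Group 6: 9279 * 0.959 = 8899
Group 7: 5158 * 0.922 = 4756
Net migration: Group 1 + 230 → 1062; Group 3 − 550 → 3148
→ [1062, 2041, 3148, 1748, 2440, 8899, 4756]
Total after period 4: 1062 + 2041 + 3148 + 1748 + 2440 + 8899 + 4756 = 24094

24094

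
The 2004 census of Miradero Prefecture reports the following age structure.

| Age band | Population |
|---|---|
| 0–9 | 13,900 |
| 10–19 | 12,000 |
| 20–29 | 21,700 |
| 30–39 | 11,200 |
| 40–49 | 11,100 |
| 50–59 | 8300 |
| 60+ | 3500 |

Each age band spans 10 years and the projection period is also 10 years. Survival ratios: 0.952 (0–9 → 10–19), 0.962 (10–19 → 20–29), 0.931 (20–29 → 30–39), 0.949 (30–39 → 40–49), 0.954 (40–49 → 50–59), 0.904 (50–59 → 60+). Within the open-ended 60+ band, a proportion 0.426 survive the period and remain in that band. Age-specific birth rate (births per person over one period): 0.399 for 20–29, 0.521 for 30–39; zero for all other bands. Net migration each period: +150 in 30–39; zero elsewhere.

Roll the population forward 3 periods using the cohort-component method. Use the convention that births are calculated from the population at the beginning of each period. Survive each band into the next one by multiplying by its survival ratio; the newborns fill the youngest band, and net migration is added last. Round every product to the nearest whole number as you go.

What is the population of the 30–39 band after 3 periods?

Period 1.
Births: 21700 × 0.399 = 8658 ; 11200 × 0.521 = 5835 ⇒ total 14493
10–19: 13900 × 0.952 = 13233
20–29: 12000 × 0.962 = 11544
30–39: 21700 × 0.931 = 20203
40–49: 11200 × 0.949 = 10629
50–59: 11100 × 0.954 = 10589
60+: 8300 × 0.904 + 3500 × 0.426 = 7503 + 1491 = 8994
Net migration: 30–39 + 150 → 20353
End of period: [14493, 13233, 11544, 20353, 10629, 10589, 8994]
Period 2.
Births: 11544 × 0.399 = 4606 ; 20353 × 0.521 = 10604 ⇒ total 15210
10–19: 14493 × 0.952 = 13797
20–29: 13233 × 0.962 = 12730
30–39: 11544 × 0.931 = 10747
40–49: 20353 × 0.949 = 19315
50–59: 10629 × 0.954 = 10140
60+: 10589 × 0.904 + 8994 × 0.426 = 9572 + 3831 = 13403
Net migration: 30–39 + 150 → 10897
End of period: [15210, 13797, 12730, 10897, 19315, 10140, 13403]
Period 3.
Births: 12730 × 0.399 = 5079 ; 10897 × 0.521 = 5677 ⇒ total 10756
10–19: 15210 × 0.952 = 14480
20–29: 13797 × 0.962 = 13273
30–39: 12730 × 0.931 = 11852
40–49: 10897 × 0.949 = 10341
50–59: 19315 × 0.954 = 18427
60+: 10140 × 0.904 + 13403 × 0.426 = 9167 + 5710 = 14877
Net migration: 30–39 + 150 → 12002
End of period: [10756, 14480, 13273, 12002, 10341, 18427, 14877]

12002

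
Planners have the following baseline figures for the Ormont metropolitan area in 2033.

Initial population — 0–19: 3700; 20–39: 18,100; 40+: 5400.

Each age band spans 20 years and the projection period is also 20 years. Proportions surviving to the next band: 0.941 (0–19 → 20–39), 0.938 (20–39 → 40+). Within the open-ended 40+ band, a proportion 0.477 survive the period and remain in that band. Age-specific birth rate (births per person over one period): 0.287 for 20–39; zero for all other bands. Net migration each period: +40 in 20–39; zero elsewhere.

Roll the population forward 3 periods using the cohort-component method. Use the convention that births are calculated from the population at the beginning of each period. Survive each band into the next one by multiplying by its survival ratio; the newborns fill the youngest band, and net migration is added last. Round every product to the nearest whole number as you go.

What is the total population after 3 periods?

13052

After projecting period 1:
Births: 18100 × 0.287 = 5195
20–39: 3700 × 0.941 = 3482
40+: 18100 × 0.938 + 5400 × 0.477 = 16978 + 2576 = 19554
Net migration: 20–39 + 40 → 3522
Giving 5195 / 3522 / 19554.
After projecting period 2:
Births: 3522 × 0.287 = 1011
20–39: 5195 × 0.941 = 4888
40+: 3522 × 0.938 + 19554 × 0.477 = 3304 + 9327 = 12631
Net migration: 20–39 + 40 → 4928
Giving 1011 / 4928 / 12631.
After projecting period 3:
Births: 4928 × 0.287 = 1414
20–39: 1011 × 0.941 = 951
40+: 4928 × 0.938 + 12631 × 0.477 = 4622 + 6025 = 10647
Net migration: 20–39 + 40 → 991
Giving 1414 / 991 / 10647.
Total after period 3: 1414 + 991 + 10647 = 13052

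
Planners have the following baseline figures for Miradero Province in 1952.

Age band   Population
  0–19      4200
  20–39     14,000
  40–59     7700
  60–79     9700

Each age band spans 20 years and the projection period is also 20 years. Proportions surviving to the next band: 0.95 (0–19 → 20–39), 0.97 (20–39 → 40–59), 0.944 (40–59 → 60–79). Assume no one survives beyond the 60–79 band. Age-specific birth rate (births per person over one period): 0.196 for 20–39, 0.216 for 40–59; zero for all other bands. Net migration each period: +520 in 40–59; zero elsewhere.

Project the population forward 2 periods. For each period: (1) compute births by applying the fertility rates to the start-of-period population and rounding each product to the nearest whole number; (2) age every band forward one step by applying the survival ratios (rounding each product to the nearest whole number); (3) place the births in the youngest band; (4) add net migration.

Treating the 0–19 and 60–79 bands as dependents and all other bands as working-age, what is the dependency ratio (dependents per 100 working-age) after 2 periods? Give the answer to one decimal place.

Let band 1 be 0–19 through band 4 = 60–79.
[period 1]
Births: 14000 * 0.196 = 2744  |  7700 * 0.216 = 1663 → total 4407
Band 2: 4200 * 0.95 = 3990
Band 3: 14000 * 0.97 = 13580
Band 4: 7700 * 0.944 = 7269
Net migration: Band 3 + 520 → 14100
Population now: 0–19=4407, 20–39=3990, 40–59=14100, 60–79=7269
[period 2]
Births: 3990 * 0.196 = 782  |  14100 * 0.216 = 3046 → total 3828
Band 2: 4407 * 0.95 = 4187
Band 3: 3990 * 0.97 = 3870
Band 4: 14100 * 0.944 = 13310
Net migration: Band 3 + 520 → 4390
Population now: 0–19=3828, 20–39=4187, 40–59=4390, 60–79=13310
Dependents (band 0–19 + band 60–79) = 3828 + 13310 = 17138; working-age = 8577; ratio = 17138/8577 × 100 = 199.8

199.8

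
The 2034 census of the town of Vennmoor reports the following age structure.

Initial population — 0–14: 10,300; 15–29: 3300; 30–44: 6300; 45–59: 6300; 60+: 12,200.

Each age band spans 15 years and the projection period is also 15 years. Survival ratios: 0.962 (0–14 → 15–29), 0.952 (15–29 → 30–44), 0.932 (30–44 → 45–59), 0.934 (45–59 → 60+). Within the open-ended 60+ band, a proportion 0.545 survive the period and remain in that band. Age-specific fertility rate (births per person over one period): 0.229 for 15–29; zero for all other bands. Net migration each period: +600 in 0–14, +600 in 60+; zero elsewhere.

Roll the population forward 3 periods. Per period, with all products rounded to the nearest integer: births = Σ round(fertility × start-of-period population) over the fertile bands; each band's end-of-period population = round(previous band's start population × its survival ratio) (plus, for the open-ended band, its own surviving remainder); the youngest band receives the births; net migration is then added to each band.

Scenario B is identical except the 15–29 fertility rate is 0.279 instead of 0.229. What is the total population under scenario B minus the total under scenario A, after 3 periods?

After projecting period 1:
Births: 3300 * 0.229 = 756
15–29: 10300 * 0.962 = 9909
30–44: 3300 * 0.952 = 3142
45–59: 6300 * 0.932 = 5872
60+: 6300 * 0.934 + 12200 * 0.545 = 5884 + 6649 = 12533
Net migration: 0–14 + 600 → 1356; 60+ + 600 → 13133
End of period: [1356, 9909, 3142, 5872, 13133]
After projecting period 2:
Births: 9909 * 0.229 = 2269
15–29: 1356 * 0.962 = 1304
30–44: 9909 * 0.952 = 9433
45–59: 3142 * 0.932 = 2928
60+: 5872 * 0.934 + 13133 * 0.545 = 5484 + 7157 = 12641
Net migration: 0–14 + 600 → 2869; 60+ + 600 → 13241
End of period: [2869, 1304, 9433, 2928, 13241]
After projecting period 3:
Births: 1304 * 0.229 = 299
15–29: 2869 * 0.962 = 2760
30–44: 1304 * 0.952 = 1241
45–59: 9433 * 0.932 = 8792
60+: 2928 * 0.934 + 13241 * 0.545 = 2735 + 7216 = 9951
Net migration: 0–14 + 600 → 899; 60+ + 600 → 10551
End of period: [899, 2760, 1241, 8792, 10551]
Scenario A total after 3 periods: 24243
Scenario B projection —
After projecting period 1:
Births: 3300 * 0.279 = 921
15–29: 10300 * 0.962 = 9909
30–44: 3300 * 0.952 = 3142
45–59: 6300 * 0.932 = 5872
60+: 6300 * 0.934 + 12200 * 0.545 = 5884 + 6649 = 12533
Net migration: 0–14 + 600 → 1521; 60+ + 600 → 13133
End of period: [1521, 9909, 3142, 5872, 13133]
After projecting period 2:
Births: 9909 * 0.279 = 2765
15–29: 1521 * 0.962 = 1463
30–44: 9909 * 0.952 = 9433
45–59: 3142 * 0.932 = 2928
60+: 5872 * 0.934 + 13133 * 0.545 = 5484 + 7157 = 12641
Net migration: 0–14 + 600 → 3365; 60+ + 600 → 13241
End of period: [3365, 1463, 9433, 2928, 13241]
After projecting period 3:
Births: 1463 * 0.279 = 408
15–29: 3365 * 0.962 = 3237
30–44: 1463 * 0.952 = 1393
45–59: 9433 * 0.932 = 8792
60+: 2928 * 0.934 + 13241 * 0.545 = 2735 + 7216 = 9951
Net migration: 0–14 + 600 → 1008; 60+ + 600 → 10551
End of period: [1008, 3237, 1393, 8792, 10551]
Scenario B total after 3 periods: 24981
Difference B − A = 24981 − 24243 = 738

738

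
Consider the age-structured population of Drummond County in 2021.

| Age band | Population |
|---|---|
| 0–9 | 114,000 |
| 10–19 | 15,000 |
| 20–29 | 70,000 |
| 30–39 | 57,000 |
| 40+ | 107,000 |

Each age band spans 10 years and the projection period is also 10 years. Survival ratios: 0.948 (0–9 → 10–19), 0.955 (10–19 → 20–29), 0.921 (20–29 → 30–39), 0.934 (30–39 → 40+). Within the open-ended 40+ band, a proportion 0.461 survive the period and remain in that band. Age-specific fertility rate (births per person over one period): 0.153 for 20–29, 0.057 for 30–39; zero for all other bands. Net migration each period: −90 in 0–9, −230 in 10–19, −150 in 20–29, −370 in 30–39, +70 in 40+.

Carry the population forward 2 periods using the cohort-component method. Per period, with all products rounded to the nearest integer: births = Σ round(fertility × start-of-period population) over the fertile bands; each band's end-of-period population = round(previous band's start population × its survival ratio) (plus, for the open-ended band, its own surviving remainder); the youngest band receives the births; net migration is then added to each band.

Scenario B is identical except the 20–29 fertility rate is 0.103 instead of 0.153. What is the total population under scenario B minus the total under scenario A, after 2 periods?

-4027

After projecting period 1:
Births: 70000 × 0.153 = 10710  |  57000 × 0.057 = 3249 → total 13959
10–19: 114000 × 0.948 = 108072
20–29: 15000 × 0.955 = 14325
30–39: 70000 × 0.921 = 64470
40+: 57000 × 0.934 + 107000 × 0.461 = 53238 + 49327 = 102565
Net migration: 0–9 − 90 → 13869; 10–19 − 230 → 107842; 20–29 − 150 → 14175; 30–39 − 370 → 64100; 40+ + 70 → 102635
Population now: 0–9=13869, 10–19=107842, 20–29=14175, 30–39=64100, 40+=102635
After projecting period 2:
Births: 14175 × 0.153 = 2169  |  64100 × 0.057 = 3654 → total 5823
10–19: 13869 × 0.948 = 13148
20–29: 107842 × 0.955 = 102989
30–39: 14175 × 0.921 = 13055
40+: 64100 × 0.934 + 102635 × 0.461 = 59869 + 47315 = 107184
Net migration: 0–9 − 90 → 5733; 10–19 − 230 → 12918; 20–29 − 150 → 102839; 30–39 − 370 → 12685; 40+ + 70 → 107254
Population now: 0–9=5733, 10–19=12918, 20–29=102839, 30–39=12685, 40+=107254
Scenario A total after 2 periods: 241429
Scenario B projection —
After projecting period 1:
Births: 70000 × 0.103 = 7210  |  57000 × 0.057 = 3249 → total 10459
10–19: 114000 × 0.948 = 108072
20–29: 15000 × 0.955 = 14325
30–39: 70000 × 0.921 = 64470
40+: 57000 × 0.934 + 107000 × 0.461 = 53238 + 49327 = 102565
Net migration: 0–9 − 90 → 10369; 10–19 − 230 → 107842; 20–29 − 150 → 14175; 30–39 − 370 → 64100; 40+ + 70 → 102635
Population now: 0–9=10369, 10–19=107842, 20–29=14175, 30–39=64100, 40+=102635
After projecting period 2:
Births: 14175 × 0.103 = 1460  |  64100 × 0.057 = 3654 → total 5114
10–19: 10369 × 0.948 = 9830
20–29: 107842 × 0.955 = 102989
30–39: 14175 × 0.921 = 13055
40+: 64100 × 0.934 + 102635 × 0.461 = 59869 + 47315 = 107184
Net migration: 0–9 − 90 → 5024; 10–19 − 230 → 9600; 20–29 − 150 → 102839; 30–39 − 370 → 12685; 40+ + 70 → 107254
Population now: 0–9=5024, 10–19=9600, 20–29=102839, 30–39=12685, 40+=107254
Scenario B total after 2 periods: 237402
Difference B − A = 237402 − 241429 = -4027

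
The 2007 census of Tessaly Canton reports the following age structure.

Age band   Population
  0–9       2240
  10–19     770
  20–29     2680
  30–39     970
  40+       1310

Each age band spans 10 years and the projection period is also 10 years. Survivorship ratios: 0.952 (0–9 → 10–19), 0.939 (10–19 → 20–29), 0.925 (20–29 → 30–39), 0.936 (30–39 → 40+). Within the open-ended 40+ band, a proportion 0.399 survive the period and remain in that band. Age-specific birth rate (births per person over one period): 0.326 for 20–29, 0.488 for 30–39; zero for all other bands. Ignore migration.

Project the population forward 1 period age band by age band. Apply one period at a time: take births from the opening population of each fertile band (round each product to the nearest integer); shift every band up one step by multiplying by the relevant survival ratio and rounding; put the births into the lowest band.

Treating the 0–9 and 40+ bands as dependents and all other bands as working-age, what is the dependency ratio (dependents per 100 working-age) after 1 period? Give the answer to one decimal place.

Call the bands 1 to 5, youngest first.
After projecting period 1:
Births: 2680 * 0.326 = 874, 970 * 0.488 = 473 ⇒ total 1347
Band 2: 2240 * 0.952 = 2132
Band 3: 770 * 0.939 = 723
Band 4: 2680 * 0.925 = 2479
Band 5: 970 * 0.936 + 1310 * 0.399 = 908 + 523 = 1431
Giving 1347 / 2132 / 723 / 2479 / 1431.
Dependents (band 0–9 + band 40+) = 1347 + 1431 = 2778; working-age = 5334; ratio = 2778/5334 × 100 = 52.1

52.1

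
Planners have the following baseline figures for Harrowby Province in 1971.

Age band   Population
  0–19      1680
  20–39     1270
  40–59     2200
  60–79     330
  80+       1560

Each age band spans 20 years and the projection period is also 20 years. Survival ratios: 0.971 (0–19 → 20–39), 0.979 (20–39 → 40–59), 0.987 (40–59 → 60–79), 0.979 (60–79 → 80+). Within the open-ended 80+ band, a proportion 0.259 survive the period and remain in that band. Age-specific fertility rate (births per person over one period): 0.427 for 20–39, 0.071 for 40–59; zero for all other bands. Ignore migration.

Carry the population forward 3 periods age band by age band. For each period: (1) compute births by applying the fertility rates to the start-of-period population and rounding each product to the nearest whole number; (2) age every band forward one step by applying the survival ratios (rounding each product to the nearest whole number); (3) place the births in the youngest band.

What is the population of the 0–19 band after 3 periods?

Numbering the groups 1..5 from youngest to oldest:
Period 1:
Births: 1270 * 0.427 = 542  |  2200 * 0.071 = 156 ⇒ total 698
Group 2: 1680 * 0.971 = 1631
Group 3: 1270 * 0.979 = 1243
Group 4: 2200 * 0.987 = 2171
Group 5: 330 * 0.979 + 1560 * 0.259 = 323 + 404 = 727
→ [698, 1631, 1243, 2171, 727]
Period 2:
Births: 1631 * 0.427 = 696  |  1243 * 0.071 = 88 ⇒ total 784
Group 2: 698 * 0.971 = 678
Group 3: 1631 * 0.979 = 1597
Group 4: 1243 * 0.987 = 1227
Group 5: 2171 * 0.979 + 727 * 0.259 = 2125 + 188 = 2313
→ [784, 678, 1597, 1227, 2313]
Period 3:
Births: 678 * 0.427 = 290  |  1597 * 0.071 = 113 ⇒ total 403
Group 2: 784 * 0.971 = 761
Group 3: 678 * 0.979 = 664
Group 4: 1597 * 0.987 = 1576
Group 5: 1227 * 0.979 + 2313 * 0.259 = 1201 + 599 = 1800
→ [403, 761, 664, 1576, 1800]

403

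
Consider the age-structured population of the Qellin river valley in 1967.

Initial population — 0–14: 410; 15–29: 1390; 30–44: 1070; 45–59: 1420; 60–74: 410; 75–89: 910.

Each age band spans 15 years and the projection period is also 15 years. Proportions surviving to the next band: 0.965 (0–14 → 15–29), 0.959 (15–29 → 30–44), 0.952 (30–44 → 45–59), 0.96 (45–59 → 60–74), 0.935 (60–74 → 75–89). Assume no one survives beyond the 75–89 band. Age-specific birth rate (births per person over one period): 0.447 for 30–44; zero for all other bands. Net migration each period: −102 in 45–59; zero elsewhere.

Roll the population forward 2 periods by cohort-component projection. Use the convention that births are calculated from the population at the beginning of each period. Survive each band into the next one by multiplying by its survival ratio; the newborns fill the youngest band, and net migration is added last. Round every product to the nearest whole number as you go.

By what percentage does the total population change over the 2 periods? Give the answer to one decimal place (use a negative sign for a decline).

— Period 1 —
Births: 1070 × 0.447 = 478
15–29: 410 × 0.965 = 396
30–44: 1390 × 0.959 = 1333
45–59: 1070 × 0.952 = 1019
60–74: 1420 × 0.96 = 1363
75–89: 410 × 0.935 = 383
Net migration: 45–59 − 102 → 917
Population now: 0–14=478, 15–29=396, 30–44=1333, 45–59=917, 60–74=1363, 75–89=383
— Period 2 —
Births: 1333 × 0.447 = 596
15–29: 478 × 0.965 = 461
30–44: 396 × 0.959 = 380
45–59: 1333 × 0.952 = 1269
60–74: 917 × 0.96 = 880
75–89: 1363 × 0.935 = 1274
Net migration: 45–59 − 102 → 1167
Population now: 0–14=596, 15–29=461, 30–44=380, 45–59=1167, 60–74=880, 75–89=1274
Total: 5610 → 4758; change = -852; percentage change = -15.2%

-15.2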